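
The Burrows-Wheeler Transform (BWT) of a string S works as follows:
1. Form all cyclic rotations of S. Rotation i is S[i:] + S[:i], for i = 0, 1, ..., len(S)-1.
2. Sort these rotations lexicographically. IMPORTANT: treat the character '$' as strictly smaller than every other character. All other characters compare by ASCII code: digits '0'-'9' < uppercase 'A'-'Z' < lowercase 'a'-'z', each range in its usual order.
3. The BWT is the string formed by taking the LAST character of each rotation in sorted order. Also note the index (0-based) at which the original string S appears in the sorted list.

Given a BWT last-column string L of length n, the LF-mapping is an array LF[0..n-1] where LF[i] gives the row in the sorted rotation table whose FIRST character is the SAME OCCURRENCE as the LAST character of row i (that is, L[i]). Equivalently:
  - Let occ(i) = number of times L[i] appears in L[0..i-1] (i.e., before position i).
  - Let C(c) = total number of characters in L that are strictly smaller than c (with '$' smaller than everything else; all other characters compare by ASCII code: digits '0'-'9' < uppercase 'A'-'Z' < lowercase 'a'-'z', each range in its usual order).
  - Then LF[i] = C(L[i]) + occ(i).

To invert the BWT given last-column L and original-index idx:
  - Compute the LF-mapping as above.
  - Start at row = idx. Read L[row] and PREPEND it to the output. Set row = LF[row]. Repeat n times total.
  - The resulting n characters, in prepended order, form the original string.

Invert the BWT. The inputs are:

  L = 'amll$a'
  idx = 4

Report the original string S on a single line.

Answer: llama$

Derivation:
LF mapping: 1 5 3 4 0 2
Walk LF starting at row 4, prepending L[row]:
  step 1: row=4, L[4]='$', prepend. Next row=LF[4]=0
  step 2: row=0, L[0]='a', prepend. Next row=LF[0]=1
  step 3: row=1, L[1]='m', prepend. Next row=LF[1]=5
  step 4: row=5, L[5]='a', prepend. Next row=LF[5]=2
  step 5: row=2, L[2]='l', prepend. Next row=LF[2]=3
  step 6: row=3, L[3]='l', prepend. Next row=LF[3]=4
Reversed output: llama$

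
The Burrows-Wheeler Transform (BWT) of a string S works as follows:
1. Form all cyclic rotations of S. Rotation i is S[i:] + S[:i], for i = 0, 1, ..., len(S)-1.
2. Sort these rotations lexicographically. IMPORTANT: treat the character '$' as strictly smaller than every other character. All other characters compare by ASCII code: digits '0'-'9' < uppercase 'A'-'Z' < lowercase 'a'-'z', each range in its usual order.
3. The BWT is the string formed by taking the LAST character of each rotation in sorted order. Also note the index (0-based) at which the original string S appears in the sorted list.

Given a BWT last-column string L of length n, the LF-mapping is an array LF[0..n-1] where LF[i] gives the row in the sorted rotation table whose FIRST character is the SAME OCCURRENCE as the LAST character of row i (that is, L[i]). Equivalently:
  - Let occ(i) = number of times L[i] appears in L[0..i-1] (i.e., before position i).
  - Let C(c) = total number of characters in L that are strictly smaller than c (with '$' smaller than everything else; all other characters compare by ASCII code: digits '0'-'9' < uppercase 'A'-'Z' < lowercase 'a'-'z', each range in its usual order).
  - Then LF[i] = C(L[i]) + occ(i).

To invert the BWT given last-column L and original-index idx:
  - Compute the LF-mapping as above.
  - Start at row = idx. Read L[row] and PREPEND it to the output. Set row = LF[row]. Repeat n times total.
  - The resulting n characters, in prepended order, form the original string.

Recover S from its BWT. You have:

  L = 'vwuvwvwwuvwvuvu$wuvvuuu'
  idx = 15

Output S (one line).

Answer: vwuvvvuwuuuwvwuwuwvuvv$

Derivation:
LF mapping: 9 17 1 10 18 11 19 20 2 12 21 13 3 14 4 0 22 5 15 16 6 7 8
Walk LF starting at row 15, prepending L[row]:
  step 1: row=15, L[15]='$', prepend. Next row=LF[15]=0
  step 2: row=0, L[0]='v', prepend. Next row=LF[0]=9
  step 3: row=9, L[9]='v', prepend. Next row=LF[9]=12
  step 4: row=12, L[12]='u', prepend. Next row=LF[12]=3
  step 5: row=3, L[3]='v', prepend. Next row=LF[3]=10
  step 6: row=10, L[10]='w', prepend. Next row=LF[10]=21
  step 7: row=21, L[21]='u', prepend. Next row=LF[21]=7
  step 8: row=7, L[7]='w', prepend. Next row=LF[7]=20
  step 9: row=20, L[20]='u', prepend. Next row=LF[20]=6
  step 10: row=6, L[6]='w', prepend. Next row=LF[6]=19
  step 11: row=19, L[19]='v', prepend. Next row=LF[19]=16
  step 12: row=16, L[16]='w', prepend. Next row=LF[16]=22
  step 13: row=22, L[22]='u', prepend. Next row=LF[22]=8
  step 14: row=8, L[8]='u', prepend. Next row=LF[8]=2
  step 15: row=2, L[2]='u', prepend. Next row=LF[2]=1
  step 16: row=1, L[1]='w', prepend. Next row=LF[1]=17
  step 17: row=17, L[17]='u', prepend. Next row=LF[17]=5
  step 18: row=5, L[5]='v', prepend. Next row=LF[5]=11
  step 19: row=11, L[11]='v', prepend. Next row=LF[11]=13
  step 20: row=13, L[13]='v', prepend. Next row=LF[13]=14
  step 21: row=14, L[14]='u', prepend. Next row=LF[14]=4
  step 22: row=4, L[4]='w', prepend. Next row=LF[4]=18
  step 23: row=18, L[18]='v', prepend. Next row=LF[18]=15
Reversed output: vwuvvvuwuuuwvwuwuwvuvv$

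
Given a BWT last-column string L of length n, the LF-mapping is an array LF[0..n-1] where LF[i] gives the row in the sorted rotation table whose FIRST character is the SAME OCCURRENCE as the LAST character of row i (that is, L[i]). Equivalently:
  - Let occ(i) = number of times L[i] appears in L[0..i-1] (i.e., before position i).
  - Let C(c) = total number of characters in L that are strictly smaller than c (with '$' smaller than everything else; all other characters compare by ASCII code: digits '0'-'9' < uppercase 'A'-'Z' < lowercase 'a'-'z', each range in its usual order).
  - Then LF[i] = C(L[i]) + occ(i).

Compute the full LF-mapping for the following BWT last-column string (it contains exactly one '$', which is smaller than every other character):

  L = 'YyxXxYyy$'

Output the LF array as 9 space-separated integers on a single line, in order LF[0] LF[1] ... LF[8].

Answer: 2 6 4 1 5 3 7 8 0

Derivation:
Char counts: '$':1, 'X':1, 'Y':2, 'x':2, 'y':3
C (first-col start): C('$')=0, C('X')=1, C('Y')=2, C('x')=4, C('y')=6
L[0]='Y': occ=0, LF[0]=C('Y')+0=2+0=2
L[1]='y': occ=0, LF[1]=C('y')+0=6+0=6
L[2]='x': occ=0, LF[2]=C('x')+0=4+0=4
L[3]='X': occ=0, LF[3]=C('X')+0=1+0=1
L[4]='x': occ=1, LF[4]=C('x')+1=4+1=5
L[5]='Y': occ=1, LF[5]=C('Y')+1=2+1=3
L[6]='y': occ=1, LF[6]=C('y')+1=6+1=7
L[7]='y': occ=2, LF[7]=C('y')+2=6+2=8
L[8]='$': occ=0, LF[8]=C('$')+0=0+0=0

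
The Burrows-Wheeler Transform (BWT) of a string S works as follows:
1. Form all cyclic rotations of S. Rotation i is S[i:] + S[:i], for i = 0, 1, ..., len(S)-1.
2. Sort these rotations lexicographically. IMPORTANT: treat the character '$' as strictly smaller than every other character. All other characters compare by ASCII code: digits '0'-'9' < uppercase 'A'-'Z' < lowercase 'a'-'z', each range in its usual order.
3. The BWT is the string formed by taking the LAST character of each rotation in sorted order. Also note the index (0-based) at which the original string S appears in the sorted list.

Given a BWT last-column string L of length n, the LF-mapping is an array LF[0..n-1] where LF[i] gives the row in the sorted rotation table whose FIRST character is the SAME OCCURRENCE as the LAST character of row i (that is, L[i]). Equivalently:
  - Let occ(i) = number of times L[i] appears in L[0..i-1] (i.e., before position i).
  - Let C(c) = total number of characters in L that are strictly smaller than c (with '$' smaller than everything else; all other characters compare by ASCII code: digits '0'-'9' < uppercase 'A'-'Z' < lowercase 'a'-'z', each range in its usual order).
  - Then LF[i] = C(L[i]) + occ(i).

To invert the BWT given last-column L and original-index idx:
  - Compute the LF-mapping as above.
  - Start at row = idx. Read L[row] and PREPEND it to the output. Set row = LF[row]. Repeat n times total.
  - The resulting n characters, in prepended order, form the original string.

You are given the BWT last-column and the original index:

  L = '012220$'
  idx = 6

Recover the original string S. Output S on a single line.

LF mapping: 1 3 4 5 6 2 0
Walk LF starting at row 6, prepending L[row]:
  step 1: row=6, L[6]='$', prepend. Next row=LF[6]=0
  step 2: row=0, L[0]='0', prepend. Next row=LF[0]=1
  step 3: row=1, L[1]='1', prepend. Next row=LF[1]=3
  step 4: row=3, L[3]='2', prepend. Next row=LF[3]=5
  step 5: row=5, L[5]='0', prepend. Next row=LF[5]=2
  step 6: row=2, L[2]='2', prepend. Next row=LF[2]=4
  step 7: row=4, L[4]='2', prepend. Next row=LF[4]=6
Reversed output: 220210$

Answer: 220210$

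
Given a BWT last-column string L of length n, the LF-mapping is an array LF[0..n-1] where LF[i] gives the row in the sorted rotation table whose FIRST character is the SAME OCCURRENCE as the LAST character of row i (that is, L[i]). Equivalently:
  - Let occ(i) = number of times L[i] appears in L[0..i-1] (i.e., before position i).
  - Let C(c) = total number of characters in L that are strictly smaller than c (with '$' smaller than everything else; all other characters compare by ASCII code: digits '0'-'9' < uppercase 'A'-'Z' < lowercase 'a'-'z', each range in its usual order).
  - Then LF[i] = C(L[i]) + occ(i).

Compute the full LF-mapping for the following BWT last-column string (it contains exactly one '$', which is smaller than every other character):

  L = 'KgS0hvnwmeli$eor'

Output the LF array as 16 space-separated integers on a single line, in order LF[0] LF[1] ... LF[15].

Char counts: '$':1, '0':1, 'K':1, 'S':1, 'e':2, 'g':1, 'h':1, 'i':1, 'l':1, 'm':1, 'n':1, 'o':1, 'r':1, 'v':1, 'w':1
C (first-col start): C('$')=0, C('0')=1, C('K')=2, C('S')=3, C('e')=4, C('g')=6, C('h')=7, C('i')=8, C('l')=9, C('m')=10, C('n')=11, C('o')=12, C('r')=13, C('v')=14, C('w')=15
L[0]='K': occ=0, LF[0]=C('K')+0=2+0=2
L[1]='g': occ=0, LF[1]=C('g')+0=6+0=6
L[2]='S': occ=0, LF[2]=C('S')+0=3+0=3
L[3]='0': occ=0, LF[3]=C('0')+0=1+0=1
L[4]='h': occ=0, LF[4]=C('h')+0=7+0=7
L[5]='v': occ=0, LF[5]=C('v')+0=14+0=14
L[6]='n': occ=0, LF[6]=C('n')+0=11+0=11
L[7]='w': occ=0, LF[7]=C('w')+0=15+0=15
L[8]='m': occ=0, LF[8]=C('m')+0=10+0=10
L[9]='e': occ=0, LF[9]=C('e')+0=4+0=4
L[10]='l': occ=0, LF[10]=C('l')+0=9+0=9
L[11]='i': occ=0, LF[11]=C('i')+0=8+0=8
L[12]='$': occ=0, LF[12]=C('$')+0=0+0=0
L[13]='e': occ=1, LF[13]=C('e')+1=4+1=5
L[14]='o': occ=0, LF[14]=C('o')+0=12+0=12
L[15]='r': occ=0, LF[15]=C('r')+0=13+0=13

Answer: 2 6 3 1 7 14 11 15 10 4 9 8 0 5 12 13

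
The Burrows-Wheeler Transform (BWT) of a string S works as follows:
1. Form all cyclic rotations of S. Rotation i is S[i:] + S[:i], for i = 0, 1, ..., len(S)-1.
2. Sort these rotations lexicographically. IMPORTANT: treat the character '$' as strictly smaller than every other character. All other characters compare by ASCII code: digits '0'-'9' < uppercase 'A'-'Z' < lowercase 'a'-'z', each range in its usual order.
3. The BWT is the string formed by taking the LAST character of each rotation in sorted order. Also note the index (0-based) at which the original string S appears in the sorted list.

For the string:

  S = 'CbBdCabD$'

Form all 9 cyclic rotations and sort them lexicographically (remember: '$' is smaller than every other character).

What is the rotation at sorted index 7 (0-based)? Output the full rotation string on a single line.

Answer: bD$CbBdCa

Derivation:
All 9 rotations (rotation i = S[i:]+S[:i]):
  rot[0] = CbBdCabD$
  rot[1] = bBdCabD$C
  rot[2] = BdCabD$Cb
  rot[3] = dCabD$CbB
  rot[4] = CabD$CbBd
  rot[5] = abD$CbBdC
  rot[6] = bD$CbBdCa
  rot[7] = D$CbBdCab
  rot[8] = $CbBdCabD
Sorted (with $ < everything):
  sorted[0] = $CbBdCabD
  sorted[1] = BdCabD$Cb
  sorted[2] = CabD$CbBd
  sorted[3] = CbBdCabD$
  sorted[4] = D$CbBdCab
  sorted[5] = abD$CbBdC
  sorted[6] = bBdCabD$C
  sorted[7] = bD$CbBdCa
  sorted[8] = dCabD$CbB
sorted[7] = bD$CbBdCa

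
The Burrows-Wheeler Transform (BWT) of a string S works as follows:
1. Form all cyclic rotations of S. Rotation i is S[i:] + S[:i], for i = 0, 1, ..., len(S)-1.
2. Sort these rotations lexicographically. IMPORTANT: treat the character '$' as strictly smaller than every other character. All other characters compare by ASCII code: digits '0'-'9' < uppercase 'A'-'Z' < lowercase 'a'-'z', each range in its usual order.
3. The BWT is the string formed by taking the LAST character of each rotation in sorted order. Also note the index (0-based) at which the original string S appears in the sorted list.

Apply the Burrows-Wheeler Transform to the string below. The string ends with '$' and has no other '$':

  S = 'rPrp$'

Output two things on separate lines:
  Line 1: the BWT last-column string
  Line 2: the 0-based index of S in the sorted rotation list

Answer: prr$P
3

Derivation:
All 5 rotations (rotation i = S[i:]+S[:i]):
  rot[0] = rPrp$
  rot[1] = Prp$r
  rot[2] = rp$rP
  rot[3] = p$rPr
  rot[4] = $rPrp
Sorted (with $ < everything):
  sorted[0] = $rPrp  (last char: 'p')
  sorted[1] = Prp$r  (last char: 'r')
  sorted[2] = p$rPr  (last char: 'r')
  sorted[3] = rPrp$  (last char: '$')
  sorted[4] = rp$rP  (last char: 'P')
Last column: prr$P
Original string S is at sorted index 3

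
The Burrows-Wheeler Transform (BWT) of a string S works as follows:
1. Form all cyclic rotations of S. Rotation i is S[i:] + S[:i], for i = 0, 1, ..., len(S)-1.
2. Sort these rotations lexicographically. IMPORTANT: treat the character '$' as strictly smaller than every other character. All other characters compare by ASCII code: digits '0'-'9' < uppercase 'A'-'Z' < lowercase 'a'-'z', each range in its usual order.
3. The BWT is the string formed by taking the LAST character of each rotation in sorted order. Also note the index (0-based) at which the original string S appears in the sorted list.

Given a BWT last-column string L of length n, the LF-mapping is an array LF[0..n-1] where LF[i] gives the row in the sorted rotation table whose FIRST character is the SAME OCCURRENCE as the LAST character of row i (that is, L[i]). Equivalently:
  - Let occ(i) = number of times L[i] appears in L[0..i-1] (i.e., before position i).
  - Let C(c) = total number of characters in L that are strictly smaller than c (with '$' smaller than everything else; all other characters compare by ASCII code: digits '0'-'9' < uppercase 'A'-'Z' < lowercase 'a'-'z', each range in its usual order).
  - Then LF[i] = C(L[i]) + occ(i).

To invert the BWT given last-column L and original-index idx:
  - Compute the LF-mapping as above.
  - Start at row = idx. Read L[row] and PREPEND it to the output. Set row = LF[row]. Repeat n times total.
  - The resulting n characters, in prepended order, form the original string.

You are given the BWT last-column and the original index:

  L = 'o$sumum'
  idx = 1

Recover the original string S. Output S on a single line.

LF mapping: 3 0 4 5 1 6 2
Walk LF starting at row 1, prepending L[row]:
  step 1: row=1, L[1]='$', prepend. Next row=LF[1]=0
  step 2: row=0, L[0]='o', prepend. Next row=LF[0]=3
  step 3: row=3, L[3]='u', prepend. Next row=LF[3]=5
  step 4: row=5, L[5]='u', prepend. Next row=LF[5]=6
  step 5: row=6, L[6]='m', prepend. Next row=LF[6]=2
  step 6: row=2, L[2]='s', prepend. Next row=LF[2]=4
  step 7: row=4, L[4]='m', prepend. Next row=LF[4]=1
Reversed output: msmuuo$

Answer: msmuuo$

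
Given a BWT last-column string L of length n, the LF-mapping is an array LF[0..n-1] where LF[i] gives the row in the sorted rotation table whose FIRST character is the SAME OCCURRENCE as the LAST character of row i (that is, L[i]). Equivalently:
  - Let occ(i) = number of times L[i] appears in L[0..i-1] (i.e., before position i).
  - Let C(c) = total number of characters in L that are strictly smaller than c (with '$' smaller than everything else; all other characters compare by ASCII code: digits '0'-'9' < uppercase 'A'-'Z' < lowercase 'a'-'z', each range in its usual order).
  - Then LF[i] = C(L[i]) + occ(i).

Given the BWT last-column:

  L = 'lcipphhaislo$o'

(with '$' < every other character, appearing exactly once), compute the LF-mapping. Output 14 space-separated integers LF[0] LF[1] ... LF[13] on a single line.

Char counts: '$':1, 'a':1, 'c':1, 'h':2, 'i':2, 'l':2, 'o':2, 'p':2, 's':1
C (first-col start): C('$')=0, C('a')=1, C('c')=2, C('h')=3, C('i')=5, C('l')=7, C('o')=9, C('p')=11, C('s')=13
L[0]='l': occ=0, LF[0]=C('l')+0=7+0=7
L[1]='c': occ=0, LF[1]=C('c')+0=2+0=2
L[2]='i': occ=0, LF[2]=C('i')+0=5+0=5
L[3]='p': occ=0, LF[3]=C('p')+0=11+0=11
L[4]='p': occ=1, LF[4]=C('p')+1=11+1=12
L[5]='h': occ=0, LF[5]=C('h')+0=3+0=3
L[6]='h': occ=1, LF[6]=C('h')+1=3+1=4
L[7]='a': occ=0, LF[7]=C('a')+0=1+0=1
L[8]='i': occ=1, LF[8]=C('i')+1=5+1=6
L[9]='s': occ=0, LF[9]=C('s')+0=13+0=13
L[10]='l': occ=1, LF[10]=C('l')+1=7+1=8
L[11]='o': occ=0, LF[11]=C('o')+0=9+0=9
L[12]='$': occ=0, LF[12]=C('$')+0=0+0=0
L[13]='o': occ=1, LF[13]=C('o')+1=9+1=10

Answer: 7 2 5 11 12 3 4 1 6 13 8 9 0 10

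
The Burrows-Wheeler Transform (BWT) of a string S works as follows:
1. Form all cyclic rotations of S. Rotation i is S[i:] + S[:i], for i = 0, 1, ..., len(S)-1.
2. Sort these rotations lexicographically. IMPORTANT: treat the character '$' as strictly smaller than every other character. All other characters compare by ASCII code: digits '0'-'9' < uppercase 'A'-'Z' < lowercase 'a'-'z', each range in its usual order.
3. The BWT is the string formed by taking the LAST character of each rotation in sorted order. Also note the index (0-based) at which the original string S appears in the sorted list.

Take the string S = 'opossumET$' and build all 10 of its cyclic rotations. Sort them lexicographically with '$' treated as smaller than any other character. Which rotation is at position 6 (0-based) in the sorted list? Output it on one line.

All 10 rotations (rotation i = S[i:]+S[:i]):
  rot[0] = opossumET$
  rot[1] = possumET$o
  rot[2] = ossumET$op
  rot[3] = ssumET$opo
  rot[4] = sumET$opos
  rot[5] = umET$oposs
  rot[6] = mET$opossu
  rot[7] = ET$opossum
  rot[8] = T$opossumE
  rot[9] = $opossumET
Sorted (with $ < everything):
  sorted[0] = $opossumET
  sorted[1] = ET$opossum
  sorted[2] = T$opossumE
  sorted[3] = mET$opossu
  sorted[4] = opossumET$
  sorted[5] = ossumET$op
  sorted[6] = possumET$o
  sorted[7] = ssumET$opo
  sorted[8] = sumET$opos
  sorted[9] = umET$oposs
sorted[6] = possumET$o

Answer: possumET$o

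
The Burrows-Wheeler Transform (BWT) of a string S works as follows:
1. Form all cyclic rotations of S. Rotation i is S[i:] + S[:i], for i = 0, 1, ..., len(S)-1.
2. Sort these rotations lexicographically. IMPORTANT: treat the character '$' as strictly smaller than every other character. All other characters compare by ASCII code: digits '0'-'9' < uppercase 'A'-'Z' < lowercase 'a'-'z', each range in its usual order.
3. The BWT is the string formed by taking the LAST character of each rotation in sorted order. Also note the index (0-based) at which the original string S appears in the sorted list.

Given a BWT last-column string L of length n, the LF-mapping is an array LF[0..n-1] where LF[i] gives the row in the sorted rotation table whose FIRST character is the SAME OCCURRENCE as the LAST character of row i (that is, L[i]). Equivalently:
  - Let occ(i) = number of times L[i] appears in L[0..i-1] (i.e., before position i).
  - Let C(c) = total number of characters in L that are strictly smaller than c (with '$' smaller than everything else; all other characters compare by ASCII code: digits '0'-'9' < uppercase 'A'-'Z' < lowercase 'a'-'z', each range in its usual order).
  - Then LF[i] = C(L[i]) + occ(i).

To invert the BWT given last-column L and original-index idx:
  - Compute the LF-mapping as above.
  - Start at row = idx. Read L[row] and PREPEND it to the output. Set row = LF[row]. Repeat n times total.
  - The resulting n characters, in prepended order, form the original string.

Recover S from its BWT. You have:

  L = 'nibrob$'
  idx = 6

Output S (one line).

Answer: ribbon$

Derivation:
LF mapping: 4 3 1 6 5 2 0
Walk LF starting at row 6, prepending L[row]:
  step 1: row=6, L[6]='$', prepend. Next row=LF[6]=0
  step 2: row=0, L[0]='n', prepend. Next row=LF[0]=4
  step 3: row=4, L[4]='o', prepend. Next row=LF[4]=5
  step 4: row=5, L[5]='b', prepend. Next row=LF[5]=2
  step 5: row=2, L[2]='b', prepend. Next row=LF[2]=1
  step 6: row=1, L[1]='i', prepend. Next row=LF[1]=3
  step 7: row=3, L[3]='r', prepend. Next row=LF[3]=6
Reversed output: ribbon$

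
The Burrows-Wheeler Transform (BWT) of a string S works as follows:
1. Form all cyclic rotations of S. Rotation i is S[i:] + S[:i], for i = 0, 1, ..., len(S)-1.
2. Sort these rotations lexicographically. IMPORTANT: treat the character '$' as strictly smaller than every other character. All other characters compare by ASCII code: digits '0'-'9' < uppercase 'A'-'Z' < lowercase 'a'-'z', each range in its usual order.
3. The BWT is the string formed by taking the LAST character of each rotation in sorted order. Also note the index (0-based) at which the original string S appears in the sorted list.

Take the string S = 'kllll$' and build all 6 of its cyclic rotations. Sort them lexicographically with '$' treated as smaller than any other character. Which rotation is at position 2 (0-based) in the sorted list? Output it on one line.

All 6 rotations (rotation i = S[i:]+S[:i]):
  rot[0] = kllll$
  rot[1] = llll$k
  rot[2] = lll$kl
  rot[3] = ll$kll
  rot[4] = l$klll
  rot[5] = $kllll
Sorted (with $ < everything):
  sorted[0] = $kllll
  sorted[1] = kllll$
  sorted[2] = l$klll
  sorted[3] = ll$kll
  sorted[4] = lll$kl
  sorted[5] = llll$k
sorted[2] = l$klll

Answer: l$klll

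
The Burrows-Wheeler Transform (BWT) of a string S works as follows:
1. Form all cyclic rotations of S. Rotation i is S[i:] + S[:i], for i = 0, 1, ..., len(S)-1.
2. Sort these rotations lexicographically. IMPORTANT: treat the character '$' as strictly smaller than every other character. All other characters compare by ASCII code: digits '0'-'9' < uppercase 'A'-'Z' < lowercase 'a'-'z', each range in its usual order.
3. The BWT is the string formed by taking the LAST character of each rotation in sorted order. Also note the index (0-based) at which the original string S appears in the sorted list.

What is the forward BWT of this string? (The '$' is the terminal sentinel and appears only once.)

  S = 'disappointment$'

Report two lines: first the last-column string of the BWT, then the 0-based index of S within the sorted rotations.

Answer: ts$modteippainn
2

Derivation:
All 15 rotations (rotation i = S[i:]+S[:i]):
  rot[0] = disappointment$
  rot[1] = isappointment$d
  rot[2] = sappointment$di
  rot[3] = appointment$dis
  rot[4] = ppointment$disa
  rot[5] = pointment$disap
  rot[6] = ointment$disapp
  rot[7] = intment$disappo
  rot[8] = ntment$disappoi
  rot[9] = tment$disappoin
  rot[10] = ment$disappoint
  rot[11] = ent$disappointm
  rot[12] = nt$disappointme
  rot[13] = t$disappointmen
  rot[14] = $disappointment
Sorted (with $ < everything):
  sorted[0] = $disappointment  (last char: 't')
  sorted[1] = appointment$dis  (last char: 's')
  sorted[2] = disappointment$  (last char: '$')
  sorted[3] = ent$disappointm  (last char: 'm')
  sorted[4] = intment$disappo  (last char: 'o')
  sorted[5] = isappointment$d  (last char: 'd')
  sorted[6] = ment$disappoint  (last char: 't')
  sorted[7] = nt$disappointme  (last char: 'e')
  sorted[8] = ntment$disappoi  (last char: 'i')
  sorted[9] = ointment$disapp  (last char: 'p')
  sorted[10] = pointment$disap  (last char: 'p')
  sorted[11] = ppointment$disa  (last char: 'a')
  sorted[12] = sappointment$di  (last char: 'i')
  sorted[13] = t$disappointmen  (last char: 'n')
  sorted[14] = tment$disappoin  (last char: 'n')
Last column: ts$modteippainn
Original string S is at sorted index 2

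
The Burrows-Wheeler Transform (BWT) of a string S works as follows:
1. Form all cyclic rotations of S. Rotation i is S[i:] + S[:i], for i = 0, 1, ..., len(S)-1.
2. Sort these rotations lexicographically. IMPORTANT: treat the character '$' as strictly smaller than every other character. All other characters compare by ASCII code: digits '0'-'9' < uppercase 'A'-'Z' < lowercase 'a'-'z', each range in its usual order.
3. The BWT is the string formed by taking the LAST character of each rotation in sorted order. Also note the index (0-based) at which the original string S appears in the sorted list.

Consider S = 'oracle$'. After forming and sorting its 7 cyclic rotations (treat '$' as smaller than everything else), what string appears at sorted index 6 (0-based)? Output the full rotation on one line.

All 7 rotations (rotation i = S[i:]+S[:i]):
  rot[0] = oracle$
  rot[1] = racle$o
  rot[2] = acle$or
  rot[3] = cle$ora
  rot[4] = le$orac
  rot[5] = e$oracl
  rot[6] = $oracle
Sorted (with $ < everything):
  sorted[0] = $oracle
  sorted[1] = acle$or
  sorted[2] = cle$ora
  sorted[3] = e$oracl
  sorted[4] = le$orac
  sorted[5] = oracle$
  sorted[6] = racle$o
sorted[6] = racle$o

Answer: racle$o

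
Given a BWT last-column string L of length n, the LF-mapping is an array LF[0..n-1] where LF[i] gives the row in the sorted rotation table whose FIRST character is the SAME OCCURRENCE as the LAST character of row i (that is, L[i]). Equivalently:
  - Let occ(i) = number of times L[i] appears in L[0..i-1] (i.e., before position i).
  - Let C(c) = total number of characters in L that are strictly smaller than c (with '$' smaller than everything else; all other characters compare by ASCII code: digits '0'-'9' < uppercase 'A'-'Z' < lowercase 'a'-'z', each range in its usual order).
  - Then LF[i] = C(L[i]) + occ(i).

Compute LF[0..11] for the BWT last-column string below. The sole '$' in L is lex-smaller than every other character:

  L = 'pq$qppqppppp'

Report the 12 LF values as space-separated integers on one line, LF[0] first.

Answer: 1 9 0 10 2 3 11 4 5 6 7 8

Derivation:
Char counts: '$':1, 'p':8, 'q':3
C (first-col start): C('$')=0, C('p')=1, C('q')=9
L[0]='p': occ=0, LF[0]=C('p')+0=1+0=1
L[1]='q': occ=0, LF[1]=C('q')+0=9+0=9
L[2]='$': occ=0, LF[2]=C('$')+0=0+0=0
L[3]='q': occ=1, LF[3]=C('q')+1=9+1=10
L[4]='p': occ=1, LF[4]=C('p')+1=1+1=2
L[5]='p': occ=2, LF[5]=C('p')+2=1+2=3
L[6]='q': occ=2, LF[6]=C('q')+2=9+2=11
L[7]='p': occ=3, LF[7]=C('p')+3=1+3=4
L[8]='p': occ=4, LF[8]=C('p')+4=1+4=5
L[9]='p': occ=5, LF[9]=C('p')+5=1+5=6
L[10]='p': occ=6, LF[10]=C('p')+6=1+6=7
L[11]='p': occ=7, LF[11]=C('p')+7=1+7=8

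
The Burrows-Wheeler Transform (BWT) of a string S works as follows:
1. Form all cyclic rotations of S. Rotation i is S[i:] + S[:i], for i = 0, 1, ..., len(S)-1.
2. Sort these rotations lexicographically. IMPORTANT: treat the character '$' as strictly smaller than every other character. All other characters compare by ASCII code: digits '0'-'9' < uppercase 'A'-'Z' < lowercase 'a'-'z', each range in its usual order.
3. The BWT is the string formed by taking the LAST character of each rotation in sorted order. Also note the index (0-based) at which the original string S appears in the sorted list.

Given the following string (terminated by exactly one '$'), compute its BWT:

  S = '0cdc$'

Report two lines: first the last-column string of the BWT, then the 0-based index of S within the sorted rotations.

All 5 rotations (rotation i = S[i:]+S[:i]):
  rot[0] = 0cdc$
  rot[1] = cdc$0
  rot[2] = dc$0c
  rot[3] = c$0cd
  rot[4] = $0cdc
Sorted (with $ < everything):
  sorted[0] = $0cdc  (last char: 'c')
  sorted[1] = 0cdc$  (last char: '$')
  sorted[2] = c$0cd  (last char: 'd')
  sorted[3] = cdc$0  (last char: '0')
  sorted[4] = dc$0c  (last char: 'c')
Last column: c$d0c
Original string S is at sorted index 1

Answer: c$d0c
1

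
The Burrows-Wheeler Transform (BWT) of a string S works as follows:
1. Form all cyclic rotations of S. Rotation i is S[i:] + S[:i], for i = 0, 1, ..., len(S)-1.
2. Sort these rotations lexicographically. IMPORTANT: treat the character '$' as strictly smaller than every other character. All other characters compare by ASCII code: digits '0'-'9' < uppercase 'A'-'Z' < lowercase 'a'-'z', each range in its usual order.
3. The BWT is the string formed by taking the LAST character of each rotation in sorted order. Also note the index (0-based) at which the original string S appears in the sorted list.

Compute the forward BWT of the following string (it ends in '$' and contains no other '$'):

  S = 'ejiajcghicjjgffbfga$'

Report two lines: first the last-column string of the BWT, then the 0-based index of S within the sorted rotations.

Answer: agifji$fgbfjcgjhajec
6

Derivation:
All 20 rotations (rotation i = S[i:]+S[:i]):
  rot[0] = ejiajcghicjjgffbfga$
  rot[1] = jiajcghicjjgffbfga$e
  rot[2] = iajcghicjjgffbfga$ej
  rot[3] = ajcghicjjgffbfga$eji
  rot[4] = jcghicjjgffbfga$ejia
  rot[5] = cghicjjgffbfga$ejiaj
  rot[6] = ghicjjgffbfga$ejiajc
  rot[7] = hicjjgffbfga$ejiajcg
  rot[8] = icjjgffbfga$ejiajcgh
  rot[9] = cjjgffbfga$ejiajcghi
  rot[10] = jjgffbfga$ejiajcghic
  rot[11] = jgffbfga$ejiajcghicj
  rot[12] = gffbfga$ejiajcghicjj
  rot[13] = ffbfga$ejiajcghicjjg
  rot[14] = fbfga$ejiajcghicjjgf
  rot[15] = bfga$ejiajcghicjjgff
  rot[16] = fga$ejiajcghicjjgffb
  rot[17] = ga$ejiajcghicjjgffbf
  rot[18] = a$ejiajcghicjjgffbfg
  rot[19] = $ejiajcghicjjgffbfga
Sorted (with $ < everything):
  sorted[0] = $ejiajcghicjjgffbfga  (last char: 'a')
  sorted[1] = a$ejiajcghicjjgffbfg  (last char: 'g')
  sorted[2] = ajcghicjjgffbfga$eji  (last char: 'i')
  sorted[3] = bfga$ejiajcghicjjgff  (last char: 'f')
  sorted[4] = cghicjjgffbfga$ejiaj  (last char: 'j')
  sorted[5] = cjjgffbfga$ejiajcghi  (last char: 'i')
  sorted[6] = ejiajcghicjjgffbfga$  (last char: '$')
  sorted[7] = fbfga$ejiajcghicjjgf  (last char: 'f')
  sorted[8] = ffbfga$ejiajcghicjjg  (last char: 'g')
  sorted[9] = fga$ejiajcghicjjgffb  (last char: 'b')
  sorted[10] = ga$ejiajcghicjjgffbf  (last char: 'f')
  sorted[11] = gffbfga$ejiajcghicjj  (last char: 'j')
  sorted[12] = ghicjjgffbfga$ejiajc  (last char: 'c')
  sorted[13] = hicjjgffbfga$ejiajcg  (last char: 'g')
  sorted[14] = iajcghicjjgffbfga$ej  (last char: 'j')
  sorted[15] = icjjgffbfga$ejiajcgh  (last char: 'h')
  sorted[16] = jcghicjjgffbfga$ejia  (last char: 'a')
  sorted[17] = jgffbfga$ejiajcghicj  (last char: 'j')
  sorted[18] = jiajcghicjjgffbfga$e  (last char: 'e')
  sorted[19] = jjgffbfga$ejiajcghic  (last char: 'c')
Last column: agifji$fgbfjcgjhajec
Original string S is at sorted index 6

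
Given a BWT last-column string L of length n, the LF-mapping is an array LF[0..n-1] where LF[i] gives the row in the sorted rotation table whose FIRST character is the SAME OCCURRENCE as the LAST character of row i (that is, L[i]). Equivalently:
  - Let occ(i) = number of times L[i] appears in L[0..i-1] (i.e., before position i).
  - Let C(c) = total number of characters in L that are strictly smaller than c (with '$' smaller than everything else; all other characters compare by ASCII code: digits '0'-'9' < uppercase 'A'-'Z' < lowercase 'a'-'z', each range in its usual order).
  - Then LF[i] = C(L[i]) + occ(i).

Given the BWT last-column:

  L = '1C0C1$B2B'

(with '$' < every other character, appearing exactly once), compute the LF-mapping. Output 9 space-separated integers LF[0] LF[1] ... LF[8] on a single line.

Answer: 2 7 1 8 3 0 5 4 6

Derivation:
Char counts: '$':1, '0':1, '1':2, '2':1, 'B':2, 'C':2
C (first-col start): C('$')=0, C('0')=1, C('1')=2, C('2')=4, C('B')=5, C('C')=7
L[0]='1': occ=0, LF[0]=C('1')+0=2+0=2
L[1]='C': occ=0, LF[1]=C('C')+0=7+0=7
L[2]='0': occ=0, LF[2]=C('0')+0=1+0=1
L[3]='C': occ=1, LF[3]=C('C')+1=7+1=8
L[4]='1': occ=1, LF[4]=C('1')+1=2+1=3
L[5]='$': occ=0, LF[5]=C('$')+0=0+0=0
L[6]='B': occ=0, LF[6]=C('B')+0=5+0=5
L[7]='2': occ=0, LF[7]=C('2')+0=4+0=4
L[8]='B': occ=1, LF[8]=C('B')+1=5+1=6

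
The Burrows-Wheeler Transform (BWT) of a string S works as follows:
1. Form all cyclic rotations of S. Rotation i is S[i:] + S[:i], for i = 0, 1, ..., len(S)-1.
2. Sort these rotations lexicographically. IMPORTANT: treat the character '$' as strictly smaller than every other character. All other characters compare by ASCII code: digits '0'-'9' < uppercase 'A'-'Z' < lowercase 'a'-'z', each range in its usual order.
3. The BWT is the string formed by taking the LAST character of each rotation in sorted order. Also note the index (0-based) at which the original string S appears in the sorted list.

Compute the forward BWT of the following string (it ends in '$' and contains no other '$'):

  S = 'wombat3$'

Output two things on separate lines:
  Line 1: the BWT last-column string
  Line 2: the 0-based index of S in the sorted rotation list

Answer: 3tbmowa$
7

Derivation:
All 8 rotations (rotation i = S[i:]+S[:i]):
  rot[0] = wombat3$
  rot[1] = ombat3$w
  rot[2] = mbat3$wo
  rot[3] = bat3$wom
  rot[4] = at3$womb
  rot[5] = t3$womba
  rot[6] = 3$wombat
  rot[7] = $wombat3
Sorted (with $ < everything):
  sorted[0] = $wombat3  (last char: '3')
  sorted[1] = 3$wombat  (last char: 't')
  sorted[2] = at3$womb  (last char: 'b')
  sorted[3] = bat3$wom  (last char: 'm')
  sorted[4] = mbat3$wo  (last char: 'o')
  sorted[5] = ombat3$w  (last char: 'w')
  sorted[6] = t3$womba  (last char: 'a')
  sorted[7] = wombat3$  (last char: '$')
Last column: 3tbmowa$
Original string S is at sorted index 7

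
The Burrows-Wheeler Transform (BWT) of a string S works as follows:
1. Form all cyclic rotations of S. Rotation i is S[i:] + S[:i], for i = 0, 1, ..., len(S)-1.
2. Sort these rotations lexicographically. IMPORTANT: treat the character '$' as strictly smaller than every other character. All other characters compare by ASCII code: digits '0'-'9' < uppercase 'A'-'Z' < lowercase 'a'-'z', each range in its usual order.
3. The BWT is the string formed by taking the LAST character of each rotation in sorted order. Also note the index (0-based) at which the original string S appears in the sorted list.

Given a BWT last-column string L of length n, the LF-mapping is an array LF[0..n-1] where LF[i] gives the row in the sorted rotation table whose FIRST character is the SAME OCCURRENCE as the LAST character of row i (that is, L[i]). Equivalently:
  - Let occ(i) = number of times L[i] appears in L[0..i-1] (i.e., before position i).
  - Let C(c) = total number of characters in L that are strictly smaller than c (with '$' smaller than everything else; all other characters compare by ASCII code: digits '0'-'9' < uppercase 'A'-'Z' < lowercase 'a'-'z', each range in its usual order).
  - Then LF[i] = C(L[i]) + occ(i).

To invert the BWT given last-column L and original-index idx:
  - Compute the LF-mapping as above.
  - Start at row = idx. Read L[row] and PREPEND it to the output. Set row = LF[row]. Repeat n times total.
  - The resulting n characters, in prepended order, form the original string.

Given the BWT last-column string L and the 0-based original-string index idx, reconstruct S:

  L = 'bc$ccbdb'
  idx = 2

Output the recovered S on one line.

Answer: bcbdccb$

Derivation:
LF mapping: 1 4 0 5 6 2 7 3
Walk LF starting at row 2, prepending L[row]:
  step 1: row=2, L[2]='$', prepend. Next row=LF[2]=0
  step 2: row=0, L[0]='b', prepend. Next row=LF[0]=1
  step 3: row=1, L[1]='c', prepend. Next row=LF[1]=4
  step 4: row=4, L[4]='c', prepend. Next row=LF[4]=6
  step 5: row=6, L[6]='d', prepend. Next row=LF[6]=7
  step 6: row=7, L[7]='b', prepend. Next row=LF[7]=3
  step 7: row=3, L[3]='c', prepend. Next row=LF[3]=5
  step 8: row=5, L[5]='b', prepend. Next row=LF[5]=2
Reversed output: bcbdccb$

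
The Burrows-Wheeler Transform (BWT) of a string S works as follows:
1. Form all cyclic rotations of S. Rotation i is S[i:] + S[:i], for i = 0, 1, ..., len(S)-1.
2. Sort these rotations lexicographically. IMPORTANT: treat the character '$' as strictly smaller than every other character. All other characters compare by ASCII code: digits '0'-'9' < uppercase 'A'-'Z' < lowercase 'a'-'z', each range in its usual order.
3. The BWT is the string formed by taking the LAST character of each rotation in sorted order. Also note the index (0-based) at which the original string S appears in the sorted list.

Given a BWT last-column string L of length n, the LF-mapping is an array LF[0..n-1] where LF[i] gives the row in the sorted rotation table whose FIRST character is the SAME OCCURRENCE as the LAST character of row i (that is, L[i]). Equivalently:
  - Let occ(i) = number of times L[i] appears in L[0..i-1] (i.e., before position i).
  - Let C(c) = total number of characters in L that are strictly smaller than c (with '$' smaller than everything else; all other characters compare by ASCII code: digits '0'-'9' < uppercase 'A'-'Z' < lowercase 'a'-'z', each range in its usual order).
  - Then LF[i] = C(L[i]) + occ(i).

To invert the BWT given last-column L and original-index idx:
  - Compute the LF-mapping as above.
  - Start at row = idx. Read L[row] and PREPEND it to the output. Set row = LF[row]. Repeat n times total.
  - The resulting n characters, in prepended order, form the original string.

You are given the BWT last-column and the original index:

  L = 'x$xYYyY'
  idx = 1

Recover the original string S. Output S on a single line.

LF mapping: 4 0 5 1 2 6 3
Walk LF starting at row 1, prepending L[row]:
  step 1: row=1, L[1]='$', prepend. Next row=LF[1]=0
  step 2: row=0, L[0]='x', prepend. Next row=LF[0]=4
  step 3: row=4, L[4]='Y', prepend. Next row=LF[4]=2
  step 4: row=2, L[2]='x', prepend. Next row=LF[2]=5
  step 5: row=5, L[5]='y', prepend. Next row=LF[5]=6
  step 6: row=6, L[6]='Y', prepend. Next row=LF[6]=3
  step 7: row=3, L[3]='Y', prepend. Next row=LF[3]=1
Reversed output: YYyxYx$

Answer: YYyxYx$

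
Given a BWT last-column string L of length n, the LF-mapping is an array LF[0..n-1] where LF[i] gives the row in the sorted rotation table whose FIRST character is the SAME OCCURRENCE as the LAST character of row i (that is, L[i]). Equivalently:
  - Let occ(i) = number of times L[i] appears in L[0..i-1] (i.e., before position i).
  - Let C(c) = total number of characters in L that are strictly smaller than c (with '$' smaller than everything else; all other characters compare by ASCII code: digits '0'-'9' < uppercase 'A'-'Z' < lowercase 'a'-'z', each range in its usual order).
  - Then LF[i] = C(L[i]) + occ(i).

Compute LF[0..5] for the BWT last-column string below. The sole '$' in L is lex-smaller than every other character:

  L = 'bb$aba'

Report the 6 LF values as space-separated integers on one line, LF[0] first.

Answer: 3 4 0 1 5 2

Derivation:
Char counts: '$':1, 'a':2, 'b':3
C (first-col start): C('$')=0, C('a')=1, C('b')=3
L[0]='b': occ=0, LF[0]=C('b')+0=3+0=3
L[1]='b': occ=1, LF[1]=C('b')+1=3+1=4
L[2]='$': occ=0, LF[2]=C('$')+0=0+0=0
L[3]='a': occ=0, LF[3]=C('a')+0=1+0=1
L[4]='b': occ=2, LF[4]=C('b')+2=3+2=5
L[5]='a': occ=1, LF[5]=C('a')+1=1+1=2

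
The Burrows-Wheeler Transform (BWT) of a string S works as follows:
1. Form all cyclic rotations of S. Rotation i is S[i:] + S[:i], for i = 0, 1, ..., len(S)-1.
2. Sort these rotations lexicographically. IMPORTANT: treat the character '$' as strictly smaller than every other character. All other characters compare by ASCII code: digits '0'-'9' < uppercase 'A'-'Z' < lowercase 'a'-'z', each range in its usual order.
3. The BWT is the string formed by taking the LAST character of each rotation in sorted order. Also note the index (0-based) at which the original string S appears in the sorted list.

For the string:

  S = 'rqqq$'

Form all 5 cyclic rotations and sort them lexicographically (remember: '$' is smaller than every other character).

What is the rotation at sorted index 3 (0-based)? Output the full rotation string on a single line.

Answer: qqq$r

Derivation:
All 5 rotations (rotation i = S[i:]+S[:i]):
  rot[0] = rqqq$
  rot[1] = qqq$r
  rot[2] = qq$rq
  rot[3] = q$rqq
  rot[4] = $rqqq
Sorted (with $ < everything):
  sorted[0] = $rqqq
  sorted[1] = q$rqq
  sorted[2] = qq$rq
  sorted[3] = qqq$r
  sorted[4] = rqqq$
sorted[3] = qqq$r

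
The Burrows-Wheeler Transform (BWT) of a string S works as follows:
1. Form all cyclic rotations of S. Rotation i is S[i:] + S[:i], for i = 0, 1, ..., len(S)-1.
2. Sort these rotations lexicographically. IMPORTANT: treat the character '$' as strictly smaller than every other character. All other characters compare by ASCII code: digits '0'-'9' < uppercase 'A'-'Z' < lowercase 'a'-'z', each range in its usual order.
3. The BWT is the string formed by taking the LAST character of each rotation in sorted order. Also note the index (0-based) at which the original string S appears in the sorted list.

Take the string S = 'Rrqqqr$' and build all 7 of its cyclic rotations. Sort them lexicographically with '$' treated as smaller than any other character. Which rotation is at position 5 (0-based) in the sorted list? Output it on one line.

All 7 rotations (rotation i = S[i:]+S[:i]):
  rot[0] = Rrqqqr$
  rot[1] = rqqqr$R
  rot[2] = qqqr$Rr
  rot[3] = qqr$Rrq
  rot[4] = qr$Rrqq
  rot[5] = r$Rrqqq
  rot[6] = $Rrqqqr
Sorted (with $ < everything):
  sorted[0] = $Rrqqqr
  sorted[1] = Rrqqqr$
  sorted[2] = qqqr$Rr
  sorted[3] = qqr$Rrq
  sorted[4] = qr$Rrqq
  sorted[5] = r$Rrqqq
  sorted[6] = rqqqr$R
sorted[5] = r$Rrqqq

Answer: r$Rrqqq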